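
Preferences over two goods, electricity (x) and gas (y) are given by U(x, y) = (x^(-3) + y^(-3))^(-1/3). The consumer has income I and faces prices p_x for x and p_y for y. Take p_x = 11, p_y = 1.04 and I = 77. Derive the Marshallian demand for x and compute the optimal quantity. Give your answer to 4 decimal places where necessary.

x* = 5.9803

MRS = MU_x/MU_y = (y/x)^(4). Set equal to p_x/p_y.
Hence y/x = (p_x/p_y)^(1/(4)), i.e. raised to the 0.25 power.
Substitute y = (y/x)·x into the budget: x* = I/(p_x + p_y·(y/x)).
Numerically y/x = 1.803391, so x* = 77/(11 + 1.04·1.803391) = 5.9803.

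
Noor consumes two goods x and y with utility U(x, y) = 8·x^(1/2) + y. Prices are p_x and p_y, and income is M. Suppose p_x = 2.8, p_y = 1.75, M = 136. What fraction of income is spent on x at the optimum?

Set MRS = p_x/p_y: 4·x^(−1/2) = p_x/p_y.
Thus x* = (4·p_y/p_x)² — independent of M — with the rest of income spent on y.
Plugging in: x* = (4·1.75/2.8)² = 6.25, y* = 67.7143.
Expenditure on x: 2.8·6.25 = 17.5; share = 0.1287.

share on x = 0.1287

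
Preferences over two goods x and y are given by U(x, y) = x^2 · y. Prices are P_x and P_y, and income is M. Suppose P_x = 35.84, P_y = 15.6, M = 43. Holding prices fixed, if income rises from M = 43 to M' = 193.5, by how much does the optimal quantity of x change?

The MRS is 2·y/x. Set MRS = P_x/P_y.
Rearranging, P_y·y = (1/2)·P_x·x. Substituting into the budget gives P_x·x·(1 + (1/2)) = M.
Demand: x*(P_x,P_y,M) = 2/3·M/P_x and y* = 1/3·M/P_y.
At P_x=35.84, P_y=15.6, M=43: x* = 2/3·43/35.84 = 0.7999.
At M' = 193.5: x* = 3.5993. Change: 3.5993 − 0.7999 = 2.7995.

Δx* = 2.7995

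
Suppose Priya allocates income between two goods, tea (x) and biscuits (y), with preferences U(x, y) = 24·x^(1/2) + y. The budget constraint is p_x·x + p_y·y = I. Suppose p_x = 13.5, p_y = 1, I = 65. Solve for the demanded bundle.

Solve: √x = 12·p_y/p_x, so x*(p_x,p_y) = (12·p_y/p_x)², and y* = (I − p_x·x*)/p_y.
Plugging in: x* = (12·1/13.5)² = 0.7901, y* = 54.3333.

x* = 0.7901, y* = 54.3333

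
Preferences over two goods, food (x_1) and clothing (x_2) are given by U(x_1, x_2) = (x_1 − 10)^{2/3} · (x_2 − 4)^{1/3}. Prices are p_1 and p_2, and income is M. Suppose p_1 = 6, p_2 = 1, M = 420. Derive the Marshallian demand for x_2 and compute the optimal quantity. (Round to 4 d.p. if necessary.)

Let x_1' = x_1−10, x_2' = x_2−4. MRS = 2·x_2'/x_1' = p_1/p_2.
After buying the subsistence bundle (10, 4), a share 2/3 of the remaining income goes to x_1: x_1* = 10 + 2/3·(M − 10p_1 − 4p_2)/p_1.
Discretionary income = 420 − 10·6 − 4·1 = 356; x_2* = 4 + 1/3·356/1 = 122.6667.

x_2* = 122.6667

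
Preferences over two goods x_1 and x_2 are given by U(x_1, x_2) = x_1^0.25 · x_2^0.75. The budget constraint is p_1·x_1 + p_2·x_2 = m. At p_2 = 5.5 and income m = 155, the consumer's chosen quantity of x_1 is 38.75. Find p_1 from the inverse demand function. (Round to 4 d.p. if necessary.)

p_1 = 1

The MRS is (1/3)·x_2/x_1. Set MRS = p_1/p_2.
Rearranging, p_2·x_2 = 3·p_1·x_1. Substituting into the budget gives p_1·x_1·(1 + 3) = m.
Demand: x_1*(p_1,p_2,m) = 0.25·m/p_1 and x_2* = 0.75·m/p_2.
Set x_1* = 38.75 in the demand function and solve for p_1: p_1 = 1.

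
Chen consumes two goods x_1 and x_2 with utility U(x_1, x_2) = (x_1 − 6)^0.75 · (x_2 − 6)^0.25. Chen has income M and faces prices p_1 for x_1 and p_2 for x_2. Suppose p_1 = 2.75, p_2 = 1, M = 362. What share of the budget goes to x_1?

MRS = 3·(x_2−6)/(x_1−6). Tangency with p_1/p_2 gives x_2−6 = (1/3)·(p_1/p_2)·(x_1−6).
Substituting into the budget: x_1* = 6 + 0.75·(M − 6·p_1 − 6·p_2)/p_1, and x_2* = 6 + 0.25·(…)/p_2.
Discretionary income = 362 − 6·2.75 − 6·1 = 339.5; x_1* = 6 + 0.75·339.5/2.75 = 98.5909; x_2* = 6 + 0.25·339.5/1 = 90.875.
Expenditure on x_1: 2.75·98.5909 = 271.125; share = 0.749.

share on x_1 = 0.749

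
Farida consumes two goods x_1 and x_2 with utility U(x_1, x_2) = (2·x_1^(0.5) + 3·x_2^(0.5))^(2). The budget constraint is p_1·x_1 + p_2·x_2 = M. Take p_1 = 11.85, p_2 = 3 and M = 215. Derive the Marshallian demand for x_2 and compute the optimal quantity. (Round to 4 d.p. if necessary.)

x_2* = 64.4185

MRS = MU_x_1/MU_x_2 = (2/3)·(x_2/x_1)^(0.5). Set equal to p_1/p_2.
Solve for the ratio: x_2/x_1 = [(3/2)·p_1/p_2]^(2).
With the ratio pinned down, the budget gives x_1* = M/(p_1 + p_2·(x_2/x_1)) and x_2* = (x_2/x_1)·x_1*.
Numerically x_2/x_1 = 35.105625, so x_1* = 215/(11.85 + 3·35.105625) = 1.835 and x_2* = 35.105625·1.835 = 64.4185.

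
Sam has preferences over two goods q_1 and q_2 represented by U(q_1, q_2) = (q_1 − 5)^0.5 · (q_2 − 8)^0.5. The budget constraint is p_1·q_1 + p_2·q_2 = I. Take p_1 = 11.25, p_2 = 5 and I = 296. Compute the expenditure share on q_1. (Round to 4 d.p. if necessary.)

share on q_1 = 0.5274

Substituting into the budget: q_1* = 5 + 0.5·(I − 5·p_1 − 8·p_2)/p_1, and q_2* = 8 + 0.5·(…)/p_2.
Discretionary income = 296 − 5·11.25 − 8·5 = 199.75; q_1* = 5 + 0.5·199.75/11.25 = 13.8778; q_2* = 8 + 0.5·199.75/5 = 27.975.
Expenditure on q_1: 11.25·13.8778 = 156.125; share = 0.5274.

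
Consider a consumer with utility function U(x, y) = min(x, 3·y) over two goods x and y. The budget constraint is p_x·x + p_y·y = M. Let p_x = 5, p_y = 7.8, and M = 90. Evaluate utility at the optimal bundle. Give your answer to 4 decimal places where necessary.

Leontief preferences: the optimum is at the kink where x/3 = y/1, i.e. y = (1/3)·x.
Budget: p_x·x + p_y·(1/3)·x = M, so (3·p_x + p_y)·x = 3·M.
Demand: x*(p_x,p_y,M) = 3·M/(3·p_x + p_y), y* = M/(3·p_x + p_y).
Here 3·5 + 7.8 = 22.8, giving x* = 11.8421 and y* = 3.9474.
Utility at the optimum: U(11.8421, 3.9474) = 11.8421.

V = 11.8421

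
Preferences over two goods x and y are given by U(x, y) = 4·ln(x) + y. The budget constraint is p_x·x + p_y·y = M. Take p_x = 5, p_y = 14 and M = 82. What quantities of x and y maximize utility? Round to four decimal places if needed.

x* = 11.2, y* = 1.8571

Set MRS = p_x/p_y: (4/x)/1 = p_x/p_y.
So x*(p_x,p_y) = 4·p_y/p_x, independent of income; and y* = (M − 4·p_y)/p_y.
At the given prices: x* = 4·14/5 = 11.2, and y* = 1.8571.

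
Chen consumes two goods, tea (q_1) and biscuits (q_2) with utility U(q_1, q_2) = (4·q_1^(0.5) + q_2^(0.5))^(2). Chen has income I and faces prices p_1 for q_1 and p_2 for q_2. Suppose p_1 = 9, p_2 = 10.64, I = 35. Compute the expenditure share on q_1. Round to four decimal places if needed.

MU_q_1 ∝ 4·q_1^(-0.5), MU_q_2 ∝ q_2^(-0.5), so MRS = 4·(q_2/q_1)^(0.5) = p_1/p_2.
Solve for the ratio: q_2/q_1 = [(1/4)·p_1/p_2]^(2).
With the ratio pinned down, the budget gives q_1* = I/(p_1 + p_2·(q_2/q_1)) and q_2* = (q_2/q_1)·q_1*.
Numerically q_2/q_1 = 0.044718, so q_1* = 35/(9 + 10.64·0.044718) = 3.6936 and q_2* = 0.044718·3.6936 = 0.1652.
Expenditure on q_1: 9·3.6936 = 33.2426; share = 0.9498.

share on q_1 = 0.9498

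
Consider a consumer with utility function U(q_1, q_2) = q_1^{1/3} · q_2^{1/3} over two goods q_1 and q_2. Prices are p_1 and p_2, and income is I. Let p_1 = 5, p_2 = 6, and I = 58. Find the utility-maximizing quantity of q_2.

MU_q_1/MU_q_2 = (1/3·q_2)/(1/3·q_1); tangency sets this equal to p_1/p_2.
Rearranging, p_2·q_2 = p_1·q_1. Substituting into the budget gives p_1·q_1·(1 + 1) = I.
Demand: q_1*(p_1,p_2,I) = 0.5·I/p_1 and q_2* = 0.5·I/p_2.
At p_1=5, p_2=6, I=58: q_2* = 0.5·58/6 = 4.8333.

q_2* = 4.8333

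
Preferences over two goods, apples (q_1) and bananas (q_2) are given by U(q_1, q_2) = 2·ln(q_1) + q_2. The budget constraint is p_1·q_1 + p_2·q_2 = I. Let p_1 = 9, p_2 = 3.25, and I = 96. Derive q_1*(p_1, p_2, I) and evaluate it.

MU_q_1 = 2/q_1, MU_q_2 = 1. Tangency: 2/q_1 = p_1/p_2.
So q_1*(p_1,p_2) = 2·p_2/p_1, independent of income; and q_2* = (I − 2·p_2)/p_2.
At the given prices: q_1* = 2·3.25/9 = 0.7222.

q_1* = 0.7222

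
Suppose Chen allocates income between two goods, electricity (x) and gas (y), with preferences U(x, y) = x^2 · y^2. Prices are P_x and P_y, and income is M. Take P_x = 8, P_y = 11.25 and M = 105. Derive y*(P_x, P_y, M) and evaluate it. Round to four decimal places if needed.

y* = 4.6667

MU_x/MU_y = (2·y)/(2·x); tangency sets this equal to P_x/P_y.
Rearranging, P_y·y = P_x·x. Substituting into the budget gives P_x·x·(1 + 1) = M.
Demand: x*(P_x,P_y,M) = 0.5·M/P_x and y* = 0.5·M/P_y.
At P_x=8, P_y=11.25, M=105: y* = 0.5·105/11.25 = 4.6667.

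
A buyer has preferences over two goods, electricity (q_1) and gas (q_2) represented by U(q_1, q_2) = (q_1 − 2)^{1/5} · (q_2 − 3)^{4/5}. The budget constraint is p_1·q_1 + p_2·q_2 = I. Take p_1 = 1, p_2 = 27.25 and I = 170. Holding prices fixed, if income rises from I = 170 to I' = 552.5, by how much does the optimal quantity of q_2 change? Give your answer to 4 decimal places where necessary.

Δq_2* = 11.2294

Let q_1' = q_1−2, q_2' = q_2−3. MRS = (1/4)·q_2'/q_1' = p_1/p_2.
After buying the subsistence bundle (2, 3), a share 0.2 of the remaining income goes to q_1: q_1* = 2 + 0.2·(I − 2p_1 − 3p_2)/p_1.
Discretionary income = 170 − 2·1 − 3·27.25 = 86.25; q_2* = 3 + 0.8·86.25/27.25 = 5.5321.
At I' = 552.5: q_2* = 16.7615. Change: 16.7615 − 5.5321 = 11.2294.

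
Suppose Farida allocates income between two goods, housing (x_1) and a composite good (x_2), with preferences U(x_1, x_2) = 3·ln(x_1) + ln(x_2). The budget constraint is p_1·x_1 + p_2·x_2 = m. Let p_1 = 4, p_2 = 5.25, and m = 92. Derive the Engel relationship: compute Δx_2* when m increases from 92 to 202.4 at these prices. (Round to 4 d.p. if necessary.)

Δx_2* = 5.2571

Demand: x_1*(p_1,p_2,m) = 0.75·m/p_1 and x_2* = 0.25·m/p_2.
At p_1=4, p_2=5.25, m=92: x_2* = 0.25·92/5.25 = 4.381.
At m' = 202.4: x_2* = 9.6381. Change: 9.6381 − 4.381 = 5.2571.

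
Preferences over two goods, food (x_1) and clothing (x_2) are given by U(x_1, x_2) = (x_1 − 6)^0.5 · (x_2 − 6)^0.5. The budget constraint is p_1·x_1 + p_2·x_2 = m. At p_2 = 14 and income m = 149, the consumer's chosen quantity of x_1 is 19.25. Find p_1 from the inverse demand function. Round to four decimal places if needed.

p_1 = 2

Let x_1' = x_1−6, x_2' = x_2−6. MRS = x_2'/x_1' = p_1/p_2.
Substituting into the budget: x_1* = 6 + 0.5·(m − 6·p_1 − 6·p_2)/p_1, and x_2* = 6 + 0.5·(…)/p_2.
Set x_1* = 19.25 in the demand function and solve for p_1: p_1 = 2.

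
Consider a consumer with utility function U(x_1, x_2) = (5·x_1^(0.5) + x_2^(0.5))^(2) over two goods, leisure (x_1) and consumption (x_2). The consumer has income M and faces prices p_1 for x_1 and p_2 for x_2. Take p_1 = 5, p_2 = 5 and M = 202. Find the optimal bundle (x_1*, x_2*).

x_1* = 38.8462, x_2* = 1.5538

MRS = MU_x_1/MU_x_2 = 5·(x_2/x_1)^(0.5). Set equal to p_1/p_2.
Hence x_2/x_1 = ((1/5)·p_1/p_2)^(1/(0.5)), i.e. raised to the 2 power.
With the ratio pinned down, the budget gives x_1* = M/(p_1 + p_2·(x_2/x_1)) and x_2* = (x_2/x_1)·x_1*.
Numerically x_2/x_1 = 0.04, so x_1* = 202/(5 + 5·0.04) = 38.8462 and x_2* = 0.04·38.8462 = 1.5538.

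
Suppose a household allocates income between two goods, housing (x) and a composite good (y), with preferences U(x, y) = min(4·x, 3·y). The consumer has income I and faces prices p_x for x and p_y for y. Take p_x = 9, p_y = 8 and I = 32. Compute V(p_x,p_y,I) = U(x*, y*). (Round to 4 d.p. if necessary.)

Leontief preferences: the optimum is at the kink where x/3 = y/4, i.e. y = (4/3)·x.
Budget: p_x·x + p_y·(4/3)·x = I, so (3·p_x + 4·p_y)·x = 3·I.
Demand: x*(p_x,p_y,I) = 3·I/(3·p_x + 4·p_y), y* = 4·I/(3·p_x + 4·p_y).
Here 3·9 + 4·8 = 59, giving x* = 1.6271 and y* = 2.1695.
Utility at the optimum: U(1.6271, 2.1695) = 6.5085.

V = 6.5085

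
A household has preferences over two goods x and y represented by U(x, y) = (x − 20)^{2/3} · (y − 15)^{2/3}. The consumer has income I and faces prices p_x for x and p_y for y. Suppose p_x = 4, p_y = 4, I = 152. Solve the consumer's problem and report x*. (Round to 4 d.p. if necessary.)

x* = 21.5

Let x' = x−20, y' = y−15. MRS = y'/x' = p_x/p_y.
After buying the subsistence bundle (20, 15), a share 0.5 of the remaining income goes to x: x* = 20 + 0.5·(I − 20p_x − 15p_y)/p_x.
Discretionary income = 152 − 20·4 − 15·4 = 12; x* = 20 + 0.5·12/4 = 21.5.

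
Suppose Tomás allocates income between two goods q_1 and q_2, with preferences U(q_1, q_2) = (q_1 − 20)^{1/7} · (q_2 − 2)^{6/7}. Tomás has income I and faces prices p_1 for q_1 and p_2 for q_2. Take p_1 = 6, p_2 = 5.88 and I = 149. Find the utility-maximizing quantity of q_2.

After buying the subsistence bundle (20, 2), a share 1/7 of the remaining income goes to q_1: q_1* = 20 + 1/7·(I − 20p_1 − 2p_2)/p_1.
Discretionary income = 149 − 20·6 − 2·5.88 = 17.24; q_2* = 2 + 6/7·17.24/5.88 = 4.5131.

q_2* = 4.5131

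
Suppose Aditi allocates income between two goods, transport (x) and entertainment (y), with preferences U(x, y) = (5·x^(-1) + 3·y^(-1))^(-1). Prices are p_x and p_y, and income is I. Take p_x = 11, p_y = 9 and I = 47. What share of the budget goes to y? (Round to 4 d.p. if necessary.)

Substitute y = (y/x)·x into the budget: x* = I/(p_x + p_y·(y/x)).
Numerically y/x = 0.856349, so x* = 47/(11 + 9·0.856349) = 2.5124 and y* = 0.856349·2.5124 = 2.1515.
Expenditure on y: 9·2.1515 = 19.3635; share = 0.412.

share on y = 0.412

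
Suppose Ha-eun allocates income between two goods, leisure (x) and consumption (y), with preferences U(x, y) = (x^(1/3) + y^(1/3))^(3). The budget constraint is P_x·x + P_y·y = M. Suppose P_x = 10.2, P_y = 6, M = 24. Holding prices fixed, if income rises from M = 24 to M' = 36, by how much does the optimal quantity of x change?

Δx* = 0.5107

From the CES first-order condition, (y/x)^(2/3) = P_x/P_y.
Hence y/x = (P_x/P_y)^(1/(2/3)), i.e. raised to the 1.5 power.
Substitute y = (y/x)·x into the budget: x* = M/(P_x + P_y·(y/x)).
Numerically y/x = 2.216529, so x* = 24/(10.2 + 6·2.216529) = 1.0213.
At M' = 36: x* = 1.532. Change: 1.532 − 1.0213 = 0.5107.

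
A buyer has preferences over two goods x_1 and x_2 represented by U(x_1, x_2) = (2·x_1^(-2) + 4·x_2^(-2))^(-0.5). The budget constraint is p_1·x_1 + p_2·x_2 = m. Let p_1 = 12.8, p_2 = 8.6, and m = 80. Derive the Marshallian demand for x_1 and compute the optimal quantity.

x_1* = 3.1782

MRS = MU_x_1/MU_x_2 = (1/2)·(x_2/x_1)^(3). Set equal to p_1/p_2.
Hence x_2/x_1 = (2·p_1/p_2)^(1/(3)), i.e. raised to the 1/3 power.
With the ratio pinned down, the budget gives x_1* = m/(p_1 + p_2·(x_2/x_1)) and x_2* = (x_2/x_1)·x_1*.
Numerically x_2/x_1 = 1.438513, so x_1* = 80/(12.8 + 8.6·1.438513) = 3.1782.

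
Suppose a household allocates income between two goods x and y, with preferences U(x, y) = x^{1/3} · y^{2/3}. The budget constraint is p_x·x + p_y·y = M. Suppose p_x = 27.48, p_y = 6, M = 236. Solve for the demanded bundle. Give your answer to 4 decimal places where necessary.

MU_x/MU_y = (1/3·y)/(2/3·x); tangency sets this equal to p_x/p_y.
Rearranging, p_y·y = 2·p_x·x. Substituting into the budget gives p_x·x·(1 + 2) = M.
Demand: x*(p_x,p_y,M) = 1/3·M/p_x and y* = 2/3·M/p_y.
At p_x=27.48, p_y=6, M=236: x* = 1/3·236/27.48 = 2.8627, y* = 26.2222.

x* = 2.8627, y* = 26.2222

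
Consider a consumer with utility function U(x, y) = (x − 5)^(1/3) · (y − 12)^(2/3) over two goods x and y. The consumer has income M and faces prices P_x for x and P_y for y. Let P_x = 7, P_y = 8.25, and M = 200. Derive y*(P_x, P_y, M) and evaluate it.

y* = 17.3333

This is Cobb-Douglas in (x−5, y−12): tangency gives 1/3·P_y·(y−12) = 2/3·P_x·(x−5).
After buying the subsistence bundle (5, 12), a share 1/3 of the remaining income goes to x: x* = 5 + 1/3·(M − 5P_x − 12P_y)/P_x.
Discretionary income = 200 − 5·7 − 12·8.25 = 66; y* = 12 + 2/3·66/8.25 = 17.3333.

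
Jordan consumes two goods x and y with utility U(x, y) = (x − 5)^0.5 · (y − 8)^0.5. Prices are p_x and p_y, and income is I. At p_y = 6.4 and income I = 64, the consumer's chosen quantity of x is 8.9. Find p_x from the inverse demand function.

MRS = (y−8)/(x−5). Tangency with p_x/p_y gives y−8 = (p_x/p_y)·(x−5).
After buying the subsistence bundle (5, 8), a share 0.5 of the remaining income goes to x: x* = 5 + 0.5·(I − 5p_x − 8p_y)/p_x.
Set x* = 8.9 in the demand function and solve for p_x: p_x = 1.

p_x = 1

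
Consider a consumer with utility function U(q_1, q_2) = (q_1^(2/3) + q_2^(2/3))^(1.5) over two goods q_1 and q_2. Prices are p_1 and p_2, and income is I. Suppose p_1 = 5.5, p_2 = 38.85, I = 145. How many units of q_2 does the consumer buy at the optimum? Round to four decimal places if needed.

From the CES first-order condition, (q_2/q_1)^(1/3) = p_1/p_2.
Hence q_2/q_1 = (p_1/p_2)^(1/(1/3)), i.e. raised to the 3 power.
Substitute q_2 = (q_2/q_1)·q_1 into the budget: q_1* = I/(p_1 + p_2·(q_2/q_1)).
Numerically q_2/q_1 = 0.002837, so q_1* = 145/(5.5 + 38.85·0.002837) = 25.8456 and q_2* = 0.002837·25.8456 = 0.0733.

q_2* = 0.0733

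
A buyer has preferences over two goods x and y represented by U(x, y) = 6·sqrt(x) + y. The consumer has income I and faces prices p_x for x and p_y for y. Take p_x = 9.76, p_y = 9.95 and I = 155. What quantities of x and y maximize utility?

Utility is quasi-linear in y; the FOC for x is 3/√x = p_x/p_y.
Solve: √x = 3·p_y/p_x, so x*(p_x,p_y) = (3·p_y/p_x)², and y* = (I − p_x·x*)/p_y.
Plugging in: x* = (3·9.95/9.76)² = 9.3538, y* = 6.4027.

x* = 9.3538, y* = 6.4027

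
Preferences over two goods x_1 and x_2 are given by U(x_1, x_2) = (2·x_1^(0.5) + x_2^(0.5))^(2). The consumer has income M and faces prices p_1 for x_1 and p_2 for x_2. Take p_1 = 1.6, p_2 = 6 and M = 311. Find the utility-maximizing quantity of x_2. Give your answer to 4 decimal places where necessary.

From the CES first-order condition, 2·(x_2/x_1)^(0.5) = p_1/p_2.
Solve for the ratio: x_2/x_1 = [(1/2)·p_1/p_2]^(2).
With the ratio pinned down, the budget gives x_1* = M/(p_1 + p_2·(x_2/x_1)) and x_2* = (x_2/x_1)·x_1*.
Numerically x_2/x_1 = 0.017778, so x_1* = 311/(1.6 + 6·0.017778) = 182.2266 and x_2* = 0.017778·182.2266 = 3.2396.

x_2* = 3.2396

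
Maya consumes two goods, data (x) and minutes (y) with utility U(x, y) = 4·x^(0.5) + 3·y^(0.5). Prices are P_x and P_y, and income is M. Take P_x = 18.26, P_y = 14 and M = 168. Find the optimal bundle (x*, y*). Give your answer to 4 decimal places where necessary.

From the CES first-order condition, (4/3)·(y/x)^(0.5) = P_x/P_y.
Hence y/x = ((3/4)·P_x/P_y)^(1/(0.5)), i.e. raised to the 2 power.
Substitute y = (y/x)·x into the budget: x* = M/(P_x + P_y·(y/x)).
Numerically y/x = 0.956903, so x* = 168/(18.26 + 14·0.956903) = 5.3069 and y* = 0.956903·5.3069 = 5.0782.

x* = 5.3069, y* = 5.0782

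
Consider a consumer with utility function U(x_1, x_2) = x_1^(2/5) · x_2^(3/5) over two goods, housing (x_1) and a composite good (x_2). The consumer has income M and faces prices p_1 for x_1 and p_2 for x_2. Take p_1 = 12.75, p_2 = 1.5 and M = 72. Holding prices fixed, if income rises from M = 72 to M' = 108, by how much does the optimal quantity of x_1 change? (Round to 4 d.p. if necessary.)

Δx_1* = 1.1294

The MRS is (2/3)·x_2/x_1. Set MRS = p_1/p_2.
Rearranging, p_2·x_2 = (3/2)·p_1·x_1. Substituting into the budget gives p_1·x_1·(1 + (3/2)) = M.
Demand: x_1*(p_1,p_2,M) = 0.4·M/p_1 and x_2* = 0.6·M/p_2.
At p_1=12.75, p_2=1.5, M=72: x_1* = 0.4·72/12.75 = 2.2588.
At M' = 108: x_1* = 3.3882. Change: 3.3882 − 2.2588 = 1.1294.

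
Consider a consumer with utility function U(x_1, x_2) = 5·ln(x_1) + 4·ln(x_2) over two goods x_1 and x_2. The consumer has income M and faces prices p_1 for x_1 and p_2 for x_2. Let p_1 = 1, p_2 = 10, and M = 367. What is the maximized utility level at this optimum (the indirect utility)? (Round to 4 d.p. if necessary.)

The MRS is (5/4)·x_2/x_1. Set MRS = p_1/p_2.
Rearranging, p_2·x_2 = (4/5)·p_1·x_1. Substituting into the budget gives p_1·x_1·(1 + (4/5)) = M.
Demand: x_1*(p_1,p_2,M) = 5/9·M/p_1 and x_2* = 4/9·M/p_2.
At p_1=1, p_2=10, M=367: x_1* = 5/9·367/1 = 203.8889, x_2* = 16.3111.
Utility at the optimum: U(203.8889, 16.3111) = 37.7553.

V = 37.7553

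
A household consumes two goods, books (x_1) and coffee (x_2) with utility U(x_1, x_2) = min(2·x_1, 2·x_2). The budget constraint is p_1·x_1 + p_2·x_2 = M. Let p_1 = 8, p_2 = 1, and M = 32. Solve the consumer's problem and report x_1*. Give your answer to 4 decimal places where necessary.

x_1* = 3.5556

With perfect complements, no substitution: consume in ratio x_1:x_2 = 2:2.
Budget: p_1·x_1 + p_2·x_1 = M, so (2·p_1 + 2·p_2)·x_1 = 2·M.
Demand: x_1*(p_1,p_2,M) = 2·M/(2·p_1 + 2·p_2), x_2* = 2·M/(2·p_1 + 2·p_2).
Here 2·8 + 2·1 = 18, giving x_1* = 3.5556.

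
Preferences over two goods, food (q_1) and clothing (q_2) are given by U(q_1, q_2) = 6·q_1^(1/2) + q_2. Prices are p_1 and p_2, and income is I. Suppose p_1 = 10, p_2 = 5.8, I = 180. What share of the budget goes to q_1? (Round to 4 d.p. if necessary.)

MU_q_1 = 3/√q_1, MU_q_2 = 1. Tangency: 3/√q_1 = p_1/p_2.
Solve: √q_1 = 3·p_2/p_1, so q_1*(p_1,p_2) = (3·p_2/p_1)², and q_2* = (I − p_1·q_1*)/p_2.
Plugging in: q_1* = (3·5.8/10)² = 3.0276, q_2* = 25.8145.
Expenditure on q_1: 10·3.0276 = 30.276; share = 0.1682.

share on q_1 = 0.1682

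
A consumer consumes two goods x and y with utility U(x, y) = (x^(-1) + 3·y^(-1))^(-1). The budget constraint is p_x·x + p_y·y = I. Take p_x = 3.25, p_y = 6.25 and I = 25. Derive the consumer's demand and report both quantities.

With the ratio pinned down, the budget gives x* = I/(p_x + p_y·(y/x)) and y* = (y/x)·x*.
Numerically y/x = 1.249, so x* = 25/(3.25 + 6.25·1.249) = 2.2612 and y* = 1.249·2.2612 = 2.8242.

x* = 2.2612, y* = 2.8242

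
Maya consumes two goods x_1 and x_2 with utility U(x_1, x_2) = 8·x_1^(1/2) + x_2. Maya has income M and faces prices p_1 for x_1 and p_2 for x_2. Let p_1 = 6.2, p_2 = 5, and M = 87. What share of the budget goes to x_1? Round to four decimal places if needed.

Set MRS = p_1/p_2: 4·x_1^(−1/2) = p_1/p_2.
Solve: √x_1 = 4·p_2/p_1, so x_1*(p_1,p_2) = (4·p_2/p_1)², and x_2* = (M − p_1·x_1*)/p_2.
Plugging in: x_1* = (4·5/6.2)² = 10.4058, x_2* = 4.4968.
Expenditure on x_1: 6.2·10.4058 = 64.5161; share = 0.7416.

share on x_1 = 0.7416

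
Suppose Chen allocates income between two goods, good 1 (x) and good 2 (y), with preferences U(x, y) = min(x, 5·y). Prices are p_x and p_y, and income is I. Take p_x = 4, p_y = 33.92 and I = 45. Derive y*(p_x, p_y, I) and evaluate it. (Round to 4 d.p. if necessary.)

y* = 0.8346

Leontief preferences: the optimum is at the kink where x/5 = y/1, i.e. y = (1/5)·x.
Budget: p_x·x + p_y·(1/5)·x = I, so (5·p_x + p_y)·x = 5·I.
Demand: x*(p_x,p_y,I) = 5·I/(5·p_x + p_y), y* = I/(5·p_x + p_y).
Here 5·4 + 33.92 = 53.92, giving y* = 0.8346.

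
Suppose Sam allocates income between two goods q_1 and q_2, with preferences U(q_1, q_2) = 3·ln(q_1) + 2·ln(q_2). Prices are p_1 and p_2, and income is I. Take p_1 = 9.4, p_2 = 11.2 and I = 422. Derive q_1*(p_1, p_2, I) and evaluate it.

Demand: q_1*(p_1,p_2,I) = 0.6·I/p_1 and q_2* = 0.4·I/p_2.
At p_1=9.4, p_2=11.2, I=422: q_1* = 0.6·422/9.4 = 26.9362.

q_1* = 26.9362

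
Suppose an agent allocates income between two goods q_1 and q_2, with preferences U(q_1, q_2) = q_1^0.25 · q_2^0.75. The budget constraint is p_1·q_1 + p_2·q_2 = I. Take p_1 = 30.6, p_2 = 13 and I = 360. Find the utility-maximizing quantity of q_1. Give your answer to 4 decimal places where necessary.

MU_q_1/MU_q_2 = (0.25·q_2)/(0.75·q_1); tangency sets this equal to p_1/p_2.
So 0.25·p_2·q_2 = 0.75·p_1·q_1; combined with the budget, a share 0.25 of income goes to q_1.
Demand: q_1*(p_1,p_2,I) = 0.25·I/p_1 and q_2* = 0.75·I/p_2.
At p_1=30.6, p_2=13, I=360: q_1* = 0.25·360/30.6 = 2.9412.

q_1* = 2.9412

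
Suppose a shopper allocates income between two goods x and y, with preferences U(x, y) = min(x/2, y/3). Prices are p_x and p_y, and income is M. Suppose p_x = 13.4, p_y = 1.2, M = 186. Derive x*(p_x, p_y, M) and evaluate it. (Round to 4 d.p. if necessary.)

With perfect complements, no substitution: consume in ratio x:y = 2:3.
Budget: p_x·x + p_y·(3/2)·x = M, so (2·p_x + 3·p_y)·x = 2·M.
Demand: x*(p_x,p_y,M) = 2·M/(2·p_x + 3·p_y), y* = 3·M/(2·p_x + 3·p_y).
Here 2·13.4 + 3·1.2 = 30.4, giving x* = 12.2368.

x* = 12.2368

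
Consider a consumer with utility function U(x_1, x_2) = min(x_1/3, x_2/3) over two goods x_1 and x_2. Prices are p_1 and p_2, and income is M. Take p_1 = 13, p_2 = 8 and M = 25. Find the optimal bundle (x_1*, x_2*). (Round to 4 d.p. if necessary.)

x_1* = 1.1905, x_2* = 1.1905

With perfect complements, no substitution: consume in ratio x_1:x_2 = 3:3.
Budget: p_1·x_1 + p_2·x_1 = M, so (3·p_1 + 3·p_2)·x_1 = 3·M.
Demand: x_1*(p_1,p_2,M) = 3·M/(3·p_1 + 3·p_2), x_2* = 3·M/(3·p_1 + 3·p_2).
Here 3·13 + 3·8 = 63, giving x_1* = 1.1905 and x_2* = 1.1905.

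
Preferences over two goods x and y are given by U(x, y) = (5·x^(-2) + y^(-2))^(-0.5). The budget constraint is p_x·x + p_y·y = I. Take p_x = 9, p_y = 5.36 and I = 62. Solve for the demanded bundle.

x* = 4.8721, y* = 3.3865

From the CES first-order condition, 5·(y/x)^(3) = p_x/p_y.
Solve for the ratio: y/x = [(1/5)·p_x/p_y]^(1/3).
With the ratio pinned down, the budget gives x* = I/(p_x + p_y·(y/x)) and y* = (y/x)·x*.
Numerically y/x = 0.695082, so x* = 62/(9 + 5.36·0.695082) = 4.8721 and y* = 0.695082·4.8721 = 3.3865.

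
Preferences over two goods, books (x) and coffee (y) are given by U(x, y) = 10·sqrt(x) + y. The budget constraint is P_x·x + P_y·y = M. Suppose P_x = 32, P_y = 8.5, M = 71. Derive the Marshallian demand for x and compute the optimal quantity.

MU_x = 5/√x, MU_y = 1. Tangency: 5/√x = P_x/P_y.
Thus x* = (5·P_y/P_x)² — independent of M — with the rest of income spent on y.
Plugging in: x* = (5·8.5/32)² = 1.7639.

x* = 1.7639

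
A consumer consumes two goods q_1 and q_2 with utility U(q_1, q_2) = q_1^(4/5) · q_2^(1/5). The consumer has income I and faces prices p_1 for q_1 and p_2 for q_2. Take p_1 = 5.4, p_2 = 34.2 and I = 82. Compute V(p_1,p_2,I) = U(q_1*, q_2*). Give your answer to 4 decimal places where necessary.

Tangency: MRS = 4·q_2/q_1 = p_1/p_2.
So 0.8·p_2·q_2 = 0.2·p_1·q_1; combined with the budget, a share 0.8 of income goes to q_1.
Demand: q_1*(p_1,p_2,I) = 0.8·I/p_1 and q_2* = 0.2·I/p_2.
At p_1=5.4, p_2=34.2, I=82: q_1* = 0.8·82/5.4 = 12.1481, q_2* = 0.4795.
Utility at the optimum: U(12.1481, 0.4795) = 6.3646.

V = 6.3646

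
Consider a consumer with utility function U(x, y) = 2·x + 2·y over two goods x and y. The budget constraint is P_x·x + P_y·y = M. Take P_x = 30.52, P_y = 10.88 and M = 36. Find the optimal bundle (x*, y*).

x* = 0, y* = 3.3088

y gives more utility per dollar, so spend all income on y: y* = M/P_y, x* = 0.
Numerically: x* = 0, y* = 3.3088.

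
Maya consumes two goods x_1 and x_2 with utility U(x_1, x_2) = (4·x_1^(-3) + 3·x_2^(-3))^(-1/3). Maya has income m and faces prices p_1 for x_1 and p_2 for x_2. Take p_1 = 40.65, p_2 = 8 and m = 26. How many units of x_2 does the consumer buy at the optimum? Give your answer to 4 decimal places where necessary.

MRS = MU_x_1/MU_x_2 = (4/3)·(x_2/x_1)^(4). Set equal to p_1/p_2.
Hence x_2/x_1 = ((3/4)·p_1/p_2)^(1/(4)), i.e. raised to the 0.25 power.
With the ratio pinned down, the budget gives x_1* = m/(p_1 + p_2·(x_2/x_1)) and x_2* = (x_2/x_1)·x_1*.
Numerically x_2/x_1 = 1.397198, so x_1* = 26/(40.65 + 8·1.397198) = 0.5017 and x_2* = 1.397198·0.5017 = 0.7009.

x_2* = 0.7009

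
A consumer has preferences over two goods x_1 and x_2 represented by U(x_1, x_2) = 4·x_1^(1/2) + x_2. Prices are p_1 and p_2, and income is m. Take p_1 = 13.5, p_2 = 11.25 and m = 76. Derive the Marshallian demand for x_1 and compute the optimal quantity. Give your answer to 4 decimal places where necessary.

Utility is quasi-linear in x_2; the FOC for x_1 is 2/√x_1 = p_1/p_2.
Solve: √x_1 = 2·p_2/p_1, so x_1*(p_1,p_2) = (2·p_2/p_1)², and x_2* = (m − p_1·x_1*)/p_2.
Plugging in: x_1* = (2·11.25/13.5)² = 2.7778.

x_1* = 2.7778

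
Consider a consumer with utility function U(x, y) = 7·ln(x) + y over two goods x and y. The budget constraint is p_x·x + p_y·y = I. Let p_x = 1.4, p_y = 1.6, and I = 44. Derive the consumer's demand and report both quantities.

MU_x = 7/x, MU_y = 1. Tangency: 7/x = p_x/p_y.
So x*(p_x,p_y) = 7·p_y/p_x, independent of income; and y* = (I − 7·p_y)/p_y.
At the given prices: x* = 7·1.6/1.4 = 8, and y* = 20.5.

x* = 8, y* = 20.5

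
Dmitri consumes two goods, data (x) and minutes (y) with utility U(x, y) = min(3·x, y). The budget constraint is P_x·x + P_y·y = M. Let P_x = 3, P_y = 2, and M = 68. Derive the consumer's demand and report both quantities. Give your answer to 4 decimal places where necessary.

With perfect complements, no substitution: consume in ratio x:y = 1:3.
Budget: P_x·x + P_y·3·x = M, so (P_x + 3·P_y)·x = M.
Demand: x*(P_x,P_y,M) = M/(P_x + 3·P_y), y* = 3·M/(P_x + 3·P_y).
Here 3 + 3·2 = 9, giving x* = 7.5556 and y* = 22.6667.

x* = 7.5556, y* = 22.6667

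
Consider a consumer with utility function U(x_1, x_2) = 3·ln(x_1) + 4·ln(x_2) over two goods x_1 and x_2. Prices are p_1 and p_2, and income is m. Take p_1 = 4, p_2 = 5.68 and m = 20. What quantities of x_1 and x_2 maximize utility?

x_1* = 2.1429, x_2* = 2.0121

Demand: x_1*(p_1,p_2,m) = 3/7·m/p_1 and x_2* = 4/7·m/p_2.
At p_1=4, p_2=5.68, m=20: x_1* = 3/7·20/4 = 2.1429, x_2* = 2.0121.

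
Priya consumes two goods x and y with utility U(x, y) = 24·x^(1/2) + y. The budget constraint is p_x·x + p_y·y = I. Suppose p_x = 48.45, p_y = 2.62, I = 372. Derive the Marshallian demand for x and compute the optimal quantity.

x* = 0.4211

MU_x = 12/√x, MU_y = 1. Tangency: 12/√x = p_x/p_y.
Solve: √x = 12·p_y/p_x, so x*(p_x,p_y) = (12·p_y/p_x)², and y* = (I − p_x·x*)/p_y.
Plugging in: x* = (12·2.62/48.45)² = 0.4211.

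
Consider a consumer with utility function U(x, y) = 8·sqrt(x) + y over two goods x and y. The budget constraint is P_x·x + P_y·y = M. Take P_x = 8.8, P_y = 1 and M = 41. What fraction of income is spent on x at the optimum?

share on x = 0.0443

Set MRS = P_x/P_y: 4·x^(−1/2) = P_x/P_y.
Solve: √x = 4·P_y/P_x, so x*(P_x,P_y) = (4·P_y/P_x)², and y* = (M − P_x·x*)/P_y.
Plugging in: x* = (4·1/8.8)² = 0.2066, y* = 39.1818.
Expenditure on x: 8.8·0.2066 = 1.8182; share = 0.0443.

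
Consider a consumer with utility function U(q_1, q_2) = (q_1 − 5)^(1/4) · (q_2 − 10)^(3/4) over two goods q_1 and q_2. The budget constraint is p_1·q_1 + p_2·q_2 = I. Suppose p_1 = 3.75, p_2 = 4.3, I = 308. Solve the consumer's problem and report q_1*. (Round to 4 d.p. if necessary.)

This is Cobb-Douglas in (q_1−5, q_2−10): tangency gives 0.25·p_2·(q_2−10) = 0.75·p_1·(q_1−5).
After buying the subsistence bundle (5, 10), a share 0.25 of the remaining income goes to q_1: q_1* = 5 + 0.25·(I − 5p_1 − 10p_2)/p_1.
Discretionary income = 308 − 5·3.75 − 10·4.3 = 246.25; q_1* = 5 + 0.25·246.25/3.75 = 21.4167.

q_1* = 21.4167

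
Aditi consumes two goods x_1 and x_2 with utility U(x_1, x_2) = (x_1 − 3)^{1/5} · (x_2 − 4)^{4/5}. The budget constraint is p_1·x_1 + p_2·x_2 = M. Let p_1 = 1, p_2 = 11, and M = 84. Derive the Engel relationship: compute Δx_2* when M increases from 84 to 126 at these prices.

Δx_2* = 3.0545

This is Cobb-Douglas in (x_1−3, x_2−4): tangency gives 0.2·p_2·(x_2−4) = 0.8·p_1·(x_1−3).
Substituting into the budget: x_1* = 3 + 0.2·(M − 3·p_1 − 4·p_2)/p_1, and x_2* = 4 + 0.8·(…)/p_2.
Discretionary income = 84 − 3·1 − 4·11 = 37; x_2* = 4 + 0.8·37/11 = 6.6909.
At M' = 126: x_2* = 9.7455. Change: 9.7455 − 6.6909 = 3.0545.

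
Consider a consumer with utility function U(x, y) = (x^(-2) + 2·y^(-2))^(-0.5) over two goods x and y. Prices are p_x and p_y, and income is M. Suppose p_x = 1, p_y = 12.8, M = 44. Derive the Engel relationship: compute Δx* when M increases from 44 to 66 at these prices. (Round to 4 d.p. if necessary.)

MRS = MU_x/MU_y = (1/2)·(y/x)^(3). Set equal to p_x/p_y.
Hence y/x = (2·p_x/p_y)^(1/(3)), i.e. raised to the 1/3 power.
Substitute y = (y/x)·x into the budget: x* = M/(p_x + p_y·(y/x)).
Numerically y/x = 0.538609, so x* = 44/(1 + 12.8·0.538609) = 5.5737.
At M' = 66: x* = 8.3606. Change: 8.3606 − 5.5737 = 2.7869.

Δx* = 2.7869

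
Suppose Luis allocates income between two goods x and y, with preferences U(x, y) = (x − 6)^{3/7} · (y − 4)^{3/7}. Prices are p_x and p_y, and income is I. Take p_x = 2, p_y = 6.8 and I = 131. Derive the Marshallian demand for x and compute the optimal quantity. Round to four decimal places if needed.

x* = 28.95

MRS = (y−4)/(x−6). Tangency with p_x/p_y gives y−4 = (p_x/p_y)·(x−6).
Substituting into the budget: x* = 6 + 0.5·(I − 6·p_x − 4·p_y)/p_x, and y* = 4 + 0.5·(…)/p_y.
Discretionary income = 131 − 6·2 − 4·6.8 = 91.8; x* = 6 + 0.5·91.8/2 = 28.95.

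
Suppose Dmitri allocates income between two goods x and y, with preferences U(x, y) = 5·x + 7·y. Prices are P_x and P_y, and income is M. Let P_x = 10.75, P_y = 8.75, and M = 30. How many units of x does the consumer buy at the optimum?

x* = 0

y gives more utility per dollar, so spend all income on y: y* = M/P_y, x* = 0.
Numerically: x* = 0, y* = 3.4286.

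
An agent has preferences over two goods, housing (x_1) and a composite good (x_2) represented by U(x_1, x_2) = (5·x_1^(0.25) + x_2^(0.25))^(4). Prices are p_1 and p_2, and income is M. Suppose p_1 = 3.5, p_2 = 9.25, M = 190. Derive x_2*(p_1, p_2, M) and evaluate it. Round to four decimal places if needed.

From the CES first-order condition, 5·(x_2/x_1)^(0.75) = p_1/p_2.
Solve for the ratio: x_2/x_1 = [(1/5)·p_1/p_2]^(4/3).
With the ratio pinned down, the budget gives x_1* = M/(p_1 + p_2·(x_2/x_1)) and x_2* = (x_2/x_1)·x_1*.
Numerically x_2/x_1 = 0.032009, so x_1* = 190/(3.5 + 9.25·0.032009) = 50.0516 and x_2* = 0.032009·50.0516 = 1.6021.

x_2* = 1.6021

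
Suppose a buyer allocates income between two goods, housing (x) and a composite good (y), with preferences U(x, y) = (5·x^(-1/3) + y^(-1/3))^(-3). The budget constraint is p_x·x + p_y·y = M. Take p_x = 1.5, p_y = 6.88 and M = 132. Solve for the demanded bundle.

From the CES first-order condition, 5·(y/x)^(4/3) = p_x/p_y.
Solve for the ratio: y/x = [(1/5)·p_x/p_y]^(0.75).
With the ratio pinned down, the budget gives x* = M/(p_x + p_y·(y/x)) and y* = (y/x)·x*.
Numerically y/x = 0.095422, so x* = 132/(1.5 + 6.88·0.095422) = 61.2102 and y* = 0.095422·61.2102 = 5.8408.

x* = 61.2102, y* = 5.8408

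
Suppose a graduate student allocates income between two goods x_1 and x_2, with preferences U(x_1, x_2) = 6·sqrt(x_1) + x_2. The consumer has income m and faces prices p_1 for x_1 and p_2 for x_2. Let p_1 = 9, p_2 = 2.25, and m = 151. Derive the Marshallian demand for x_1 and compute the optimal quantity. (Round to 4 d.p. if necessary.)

x_1* = 0.5625

Utility is quasi-linear in x_2; the FOC for x_1 is 3/√x_1 = p_1/p_2.
Solve: √x_1 = 3·p_2/p_1, so x_1*(p_1,p_2) = (3·p_2/p_1)², and x_2* = (m − p_1·x_1*)/p_2.
Plugging in: x_1* = (3·2.25/9)² = 0.5625.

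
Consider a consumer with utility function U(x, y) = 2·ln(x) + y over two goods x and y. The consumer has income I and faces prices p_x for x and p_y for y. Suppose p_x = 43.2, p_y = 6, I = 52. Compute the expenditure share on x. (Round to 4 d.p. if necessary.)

share on x = 0.2308

Set MRS = p_x/p_y: (2/x)/1 = p_x/p_y.
So x*(p_x,p_y) = 2·p_y/p_x, independent of income; and y* = (I − 2·p_y)/p_y.
At the given prices: x* = 2·6/43.2 = 0.2778, and y* = 6.6667.
Expenditure on x: 43.2·0.2778 = 12; share = 0.2308.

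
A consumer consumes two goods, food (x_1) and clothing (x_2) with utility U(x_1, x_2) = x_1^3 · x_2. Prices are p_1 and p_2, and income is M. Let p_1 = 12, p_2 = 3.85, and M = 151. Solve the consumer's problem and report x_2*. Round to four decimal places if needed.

Tangency: MRS = 3·x_2/x_1 = p_1/p_2.
So 3·p_2·x_2 = p_1·x_1; combined with the budget, a share 0.75 of income goes to x_1.
Demand: x_1*(p_1,p_2,M) = 0.75·M/p_1 and x_2* = 0.25·M/p_2.
At p_1=12, p_2=3.85, M=151: x_2* = 0.25·151/3.85 = 9.8052.

x_2* = 9.8052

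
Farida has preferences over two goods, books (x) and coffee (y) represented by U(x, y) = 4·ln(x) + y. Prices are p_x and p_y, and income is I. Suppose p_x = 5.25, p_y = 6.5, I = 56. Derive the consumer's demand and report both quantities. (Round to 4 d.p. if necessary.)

x* = 4.9524, y* = 4.6154

Set MRS = p_x/p_y: (4/x)/1 = p_x/p_y.
So x*(p_x,p_y) = 4·p_y/p_x, independent of income; and y* = (I − 4·p_y)/p_y.
At the given prices: x* = 4·6.5/5.25 = 4.9524, and y* = 4.6154.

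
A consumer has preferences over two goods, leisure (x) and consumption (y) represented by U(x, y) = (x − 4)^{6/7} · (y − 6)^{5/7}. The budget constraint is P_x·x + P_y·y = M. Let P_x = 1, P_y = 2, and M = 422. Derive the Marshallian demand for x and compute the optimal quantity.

x* = 225.4545

Let x' = x−4, y' = y−6. MRS = (6/5)·y'/x' = P_x/P_y.
After buying the subsistence bundle (4, 6), a share 6/11 of the remaining income goes to x: x* = 4 + 6/11·(M − 4P_x − 6P_y)/P_x.
Discretionary income = 422 − 4·1 − 6·2 = 406; x* = 4 + 6/11·406/1 = 225.4545.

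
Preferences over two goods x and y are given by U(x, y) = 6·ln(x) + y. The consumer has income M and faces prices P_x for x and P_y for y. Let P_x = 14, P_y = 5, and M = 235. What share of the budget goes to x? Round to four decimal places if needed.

MU_x = 6/x, MU_y = 1. Tangency: 6/x = P_x/P_y.
So x*(P_x,P_y) = 6·P_y/P_x, independent of income; and y* = (M − 6·P_y)/P_y.
At the given prices: x* = 6·5/14 = 2.1429, and y* = 41.
Expenditure on x: 14·2.1429 = 30; share = 0.1277.

share on x = 0.1277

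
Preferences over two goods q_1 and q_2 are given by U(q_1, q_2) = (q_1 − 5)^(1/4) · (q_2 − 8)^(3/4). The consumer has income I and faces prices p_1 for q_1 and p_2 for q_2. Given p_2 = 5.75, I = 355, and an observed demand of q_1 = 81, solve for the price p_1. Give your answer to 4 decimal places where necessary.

p_1 = 1

MRS = (1/3)·(q_2−8)/(q_1−5). Tangency with p_1/p_2 gives q_2−8 = 3·(p_1/p_2)·(q_1−5).
After buying the subsistence bundle (5, 8), a share 0.25 of the remaining income goes to q_1: q_1* = 5 + 0.25·(I − 5p_1 − 8p_2)/p_1.
Set q_1* = 81 in the demand function and solve for p_1: p_1 = 1.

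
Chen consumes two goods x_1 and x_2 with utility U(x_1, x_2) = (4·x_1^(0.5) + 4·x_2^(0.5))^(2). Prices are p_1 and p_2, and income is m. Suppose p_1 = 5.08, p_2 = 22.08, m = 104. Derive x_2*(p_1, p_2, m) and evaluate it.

x_2* = 0.881

Substitute x_2 = (x_2/x_1)·x_1 into the budget: x_1* = m/(p_1 + p_2·(x_2/x_1)).
Numerically x_2/x_1 = 0.052933, so x_1* = 104/(5.08 + 22.08·0.052933) = 16.6433 and x_2* = 0.052933·16.6433 = 0.881.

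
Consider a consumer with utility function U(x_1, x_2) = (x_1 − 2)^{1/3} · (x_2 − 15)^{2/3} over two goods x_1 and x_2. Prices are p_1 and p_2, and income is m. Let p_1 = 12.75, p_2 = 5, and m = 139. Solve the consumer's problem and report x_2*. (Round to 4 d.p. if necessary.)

x_2* = 20.1333

Let x_1' = x_1−2, x_2' = x_2−15. MRS = (1/2)·x_2'/x_1' = p_1/p_2.
Substituting into the budget: x_1* = 2 + 1/3·(m − 2·p_1 − 15·p_2)/p_1, and x_2* = 15 + 2/3·(…)/p_2.
Discretionary income = 139 − 2·12.75 − 15·5 = 38.5; x_2* = 15 + 2/3·38.5/5 = 20.1333.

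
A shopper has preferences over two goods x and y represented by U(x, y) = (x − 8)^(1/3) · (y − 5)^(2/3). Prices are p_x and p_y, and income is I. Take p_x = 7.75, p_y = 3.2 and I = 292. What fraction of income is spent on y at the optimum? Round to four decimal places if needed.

share on y = 0.5434

MRS = (1/2)·(y−5)/(x−8). Tangency with p_x/p_y gives y−5 = 2·(p_x/p_y)·(x−8).
Substituting into the budget: x* = 8 + 1/3·(I − 8·p_x − 5·p_y)/p_x, and y* = 5 + 2/3·(…)/p_y.
Discretionary income = 292 − 8·7.75 − 5·3.2 = 214; x* = 8 + 1/3·214/7.75 = 17.2043; y* = 5 + 2/3·214/3.2 = 49.5833.
Expenditure on y: 3.2·49.5833 = 158.6667; share = 0.5434.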